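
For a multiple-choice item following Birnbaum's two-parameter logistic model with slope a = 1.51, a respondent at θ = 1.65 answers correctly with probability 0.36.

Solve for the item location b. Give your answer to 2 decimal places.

2.03

P(θ) = 1 / (1 + exp(−a(θ − b)))
logit(0.36) = ln(0.36/0.64) = -0.5754
b = θ − logit/(a) = 1.65 − (-0.5754)/1.5100 = 2.0310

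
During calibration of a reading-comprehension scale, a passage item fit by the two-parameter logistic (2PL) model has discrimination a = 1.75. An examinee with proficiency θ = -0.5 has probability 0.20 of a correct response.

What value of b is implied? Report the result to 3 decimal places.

0.292

P(θ) = 1 / (1 + exp(−a(θ − b)))
logit(0.20) = ln(0.20/0.80) = -1.3863
b = θ − logit/(a) = -0.5 − (-1.3863)/1.7500 = 0.2922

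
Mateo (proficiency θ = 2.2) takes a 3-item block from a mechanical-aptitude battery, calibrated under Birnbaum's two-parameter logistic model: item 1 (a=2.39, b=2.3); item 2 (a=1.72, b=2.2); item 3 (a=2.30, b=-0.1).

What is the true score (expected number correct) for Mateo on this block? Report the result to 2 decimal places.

P(θ) = 1 / (1 + exp(−a(θ − b)))
P_1 = 1/(1+e^{0.2390}) = 0.4405
P_2 = 1/(1+e^{0.0000}) = 0.5000
P_3 = 1/(1+e^{-5.2900}) = 0.9950
E[score] = 0.4405 + 0.5000 + 0.9950 = 1.9355

1.94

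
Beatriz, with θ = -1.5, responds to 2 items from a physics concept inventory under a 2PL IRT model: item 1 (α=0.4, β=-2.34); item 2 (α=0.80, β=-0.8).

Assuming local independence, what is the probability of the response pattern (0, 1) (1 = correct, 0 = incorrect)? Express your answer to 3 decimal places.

0.152

P(θ) = 1 / (1 + exp(−α(θ − β)))
P_1 = 1/(1+e^{-0.3360}) = 0.5832
P_2 = 1/(1+e^{0.5600}) = 0.3635
L = (1−P_1) × P_2 = 0.4168 × 0.3635 = 0.15152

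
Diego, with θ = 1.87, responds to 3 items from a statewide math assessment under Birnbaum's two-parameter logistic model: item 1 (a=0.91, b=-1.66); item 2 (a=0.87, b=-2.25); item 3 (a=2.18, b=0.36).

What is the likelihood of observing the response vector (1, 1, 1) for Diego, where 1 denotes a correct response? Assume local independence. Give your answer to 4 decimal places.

P(θ) = 1 / (1 + exp(−a(θ − b)))
P_1 = 1/(1+e^{-3.2123}) = 0.9613
P_2 = 1/(1+e^{-3.5844}) = 0.9730
P_3 = 1/(1+e^{-3.2918}) = 0.9641
L = P_1 × P_2 × P_3 = 0.9613 × 0.9730 × 0.9641 = 0.90180

0.9018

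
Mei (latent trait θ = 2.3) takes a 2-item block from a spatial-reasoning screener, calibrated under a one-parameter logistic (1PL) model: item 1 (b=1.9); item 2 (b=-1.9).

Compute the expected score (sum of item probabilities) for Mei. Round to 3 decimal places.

P(θ) = 1 / (1 + exp(−(θ − b)))
P_1 = 1/(1+e^{-0.4000}) = 0.5987
P_2 = 1/(1+e^{-4.2000}) = 0.9852
E[score] = 0.5987 + 0.9852 = 1.5839

1.584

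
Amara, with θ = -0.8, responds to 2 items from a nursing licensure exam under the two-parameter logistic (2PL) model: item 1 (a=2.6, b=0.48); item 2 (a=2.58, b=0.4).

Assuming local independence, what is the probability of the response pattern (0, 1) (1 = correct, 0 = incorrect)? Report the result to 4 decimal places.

P(θ) = 1 / (1 + exp(−a(θ − b)))
P_1 = 1/(1+e^{3.3280}) = 0.0346
P_2 = 1/(1+e^{3.0960}) = 0.0433
L = (1−P_1) × P_2 = 0.9654 × 0.0433 = 0.04177

0.0418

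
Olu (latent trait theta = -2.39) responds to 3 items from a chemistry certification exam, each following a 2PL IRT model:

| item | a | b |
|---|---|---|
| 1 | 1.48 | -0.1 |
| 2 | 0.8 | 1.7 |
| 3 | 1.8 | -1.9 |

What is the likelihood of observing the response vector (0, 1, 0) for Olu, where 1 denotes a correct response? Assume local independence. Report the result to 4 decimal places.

P(theta) = 1 / (1 + exp(−a(theta − b)))
P_1 = 1/(1+e^{3.3892}) = 0.0326
P_2 = 1/(1+e^{3.2720}) = 0.0365
P_3 = 1/(1+e^{0.8820}) = 0.2928
L = (1−P_1) × P_2 × (1−P_3) = 0.9674 × 0.0365 × 0.7072 = 0.02500

0.0250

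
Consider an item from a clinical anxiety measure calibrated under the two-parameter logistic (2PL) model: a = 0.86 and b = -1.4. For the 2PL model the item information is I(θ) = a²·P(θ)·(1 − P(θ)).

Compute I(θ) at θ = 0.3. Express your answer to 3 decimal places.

P = 1/(1+e^{-1.4620}) = 0.8118
P(1−P) = 0.8118 × 0.1882 = 0.1528
I = a² × P(1−P) = 0.86² × 0.1528 = 0.11298

0.113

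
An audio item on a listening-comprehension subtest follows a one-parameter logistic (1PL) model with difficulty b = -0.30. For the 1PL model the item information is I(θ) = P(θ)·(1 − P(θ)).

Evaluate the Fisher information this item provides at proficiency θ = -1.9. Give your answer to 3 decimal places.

P = 1/(1+e^{1.6000}) = 0.1680
P(1−P) = 0.1680 × 0.8320 = 0.1398
I = P(1−P) = 0.13976

0.140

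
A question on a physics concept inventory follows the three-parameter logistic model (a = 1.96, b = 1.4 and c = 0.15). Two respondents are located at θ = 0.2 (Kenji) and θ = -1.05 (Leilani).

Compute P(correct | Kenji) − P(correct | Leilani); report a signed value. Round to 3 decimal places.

0.067

P(θ) = c + (1 − c) · 1 / (1 + exp(−a(θ − b)))
P(Kenji) = 0.2239  [exponent -2.3520]
P(Leilani) = 0.1569  [exponent -4.8020]
Difference = 0.2239 − 0.1569 = 0.0669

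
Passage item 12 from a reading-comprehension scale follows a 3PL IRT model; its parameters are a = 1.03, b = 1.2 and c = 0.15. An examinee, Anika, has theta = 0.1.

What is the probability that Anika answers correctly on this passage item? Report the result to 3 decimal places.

P(theta) = c + (1 − c) · 1 / (1 + exp(−a(theta − b)))
Exponent: 1.03 × (0.1 − 1.2) = -1.1330
1/(1 + e^{1.1330}) = 0.2436
P = 0.15 + 0.85 × 0.2436 = 0.3571

0.357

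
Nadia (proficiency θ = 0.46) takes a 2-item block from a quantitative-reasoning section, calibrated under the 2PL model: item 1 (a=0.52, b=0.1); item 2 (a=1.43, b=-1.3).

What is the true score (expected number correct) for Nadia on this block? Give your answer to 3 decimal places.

P(θ) = 1 / (1 + exp(−a(θ − b)))
P_1 = 1/(1+e^{-0.1872}) = 0.5467
P_2 = 1/(1+e^{-2.5168}) = 0.9253
E[score] = 0.5467 + 0.9253 = 1.4720

1.472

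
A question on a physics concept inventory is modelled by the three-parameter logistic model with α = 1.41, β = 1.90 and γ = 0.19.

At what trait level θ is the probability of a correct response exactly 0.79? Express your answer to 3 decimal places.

2.645

P(θ) = γ + (1 − γ) · 1 / (1 + exp(−α(θ − β)))
Remove guessing floor: (0.79 − 0.19)/(1 − 0.19) = 0.7407
logit = ln(0.7407/0.2593) = 1.0498
θ = β + logit/(α) = 1.90 + 1.0498/1.4100 = 2.6446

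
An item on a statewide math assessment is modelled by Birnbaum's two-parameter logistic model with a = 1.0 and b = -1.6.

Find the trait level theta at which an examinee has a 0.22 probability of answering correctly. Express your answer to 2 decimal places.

P(theta) = 1 / (1 + exp(−a(theta − b)))
logit = ln(0.2200/0.7800) = -1.2657
theta = b + logit/(a) = -1.6 + (-1.2657)/1.0000 = -2.8657

-2.87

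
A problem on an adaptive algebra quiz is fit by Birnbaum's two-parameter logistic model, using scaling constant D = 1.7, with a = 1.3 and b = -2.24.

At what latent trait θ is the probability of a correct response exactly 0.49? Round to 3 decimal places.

P(θ) = 1 / (1 + exp(−D·a(θ − b)))
logit = ln(0.4900/0.5100) = -0.0400
θ = b + logit/(1.7·a) = -2.24 + (-0.0400)/2.2100 = -2.2581

-2.258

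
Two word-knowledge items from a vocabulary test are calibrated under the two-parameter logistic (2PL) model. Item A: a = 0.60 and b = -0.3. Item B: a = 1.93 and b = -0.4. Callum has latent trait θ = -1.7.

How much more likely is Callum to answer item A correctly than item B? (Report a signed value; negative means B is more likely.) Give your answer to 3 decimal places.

0.226

P(θ) = 1 / (1 + exp(−a(θ − b)))
P_A = 0.3015
P_B = 0.0752
P_A − P_B = 0.2263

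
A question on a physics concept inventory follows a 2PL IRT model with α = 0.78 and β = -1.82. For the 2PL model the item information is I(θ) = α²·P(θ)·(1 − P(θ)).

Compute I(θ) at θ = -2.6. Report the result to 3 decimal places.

P = 1/(1+e^{0.6084}) = 0.3524
P(1−P) = 0.3524 × 0.6476 = 0.2282
I = α² × P(1−P) = 0.78² × 0.2282 = 0.13885

0.139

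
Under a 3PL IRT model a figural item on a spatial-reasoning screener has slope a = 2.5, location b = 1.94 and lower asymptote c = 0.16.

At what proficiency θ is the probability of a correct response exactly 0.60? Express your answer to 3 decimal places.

1.978

P(θ) = c + (1 − c) · 1 / (1 + exp(−a(θ − b)))
Remove guessing floor: (0.60 − 0.16)/(1 − 0.16) = 0.5238
logit = ln(0.5238/0.4762) = 0.0953
θ = b + logit/(a) = 1.94 + 0.0953/2.5000 = 1.9781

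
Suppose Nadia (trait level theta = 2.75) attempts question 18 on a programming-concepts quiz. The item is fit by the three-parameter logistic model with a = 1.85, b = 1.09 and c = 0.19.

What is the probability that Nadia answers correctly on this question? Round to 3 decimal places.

P(theta) = c + (1 − c) · 1 / (1 + exp(−a(theta − b)))
Exponent: 1.85 × (2.75 − 1.09) = 3.0710
1/(1 + e^{-3.0710}) = 0.9557
P = 0.19 + 0.81 × 0.9557 = 0.9641

0.964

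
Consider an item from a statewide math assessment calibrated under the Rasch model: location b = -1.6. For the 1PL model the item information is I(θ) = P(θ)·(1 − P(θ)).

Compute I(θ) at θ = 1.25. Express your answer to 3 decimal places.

0.052

P = 1/(1+e^{-2.8500}) = 0.9453
P(1−P) = 0.9453 × 0.0547 = 0.0517
I = P(1−P) = 0.05169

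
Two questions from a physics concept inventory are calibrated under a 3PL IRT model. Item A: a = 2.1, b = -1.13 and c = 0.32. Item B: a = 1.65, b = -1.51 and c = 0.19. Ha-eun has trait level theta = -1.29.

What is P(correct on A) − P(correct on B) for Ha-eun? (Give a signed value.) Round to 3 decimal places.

P(theta) = c + (1 − c) · 1 / (1 + exp(−a(theta − b)))
P_A = 0.6034
P_B = 0.6677
P_A − P_B = -0.0643

-0.064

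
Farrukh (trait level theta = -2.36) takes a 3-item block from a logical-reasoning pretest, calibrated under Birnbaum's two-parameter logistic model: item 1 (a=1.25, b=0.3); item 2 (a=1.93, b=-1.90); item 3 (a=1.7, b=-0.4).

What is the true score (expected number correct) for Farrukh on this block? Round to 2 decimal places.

0.36

P(theta) = 1 / (1 + exp(−a(theta − b)))
P_1 = 1/(1+e^{3.3250}) = 0.0347
P_2 = 1/(1+e^{0.8878}) = 0.2916
P_3 = 1/(1+e^{3.3320}) = 0.0345
E[score] = 0.0347 + 0.2916 + 0.0345 = 0.3608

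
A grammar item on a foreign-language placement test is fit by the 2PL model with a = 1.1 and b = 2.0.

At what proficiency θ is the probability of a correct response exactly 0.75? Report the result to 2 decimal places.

3.00

P(θ) = 1 / (1 + exp(−a(θ − b)))
logit = ln(0.7500/0.2500) = 1.0986
θ = b + logit/(a) = 2.0 + 1.0986/1.1000 = 2.9987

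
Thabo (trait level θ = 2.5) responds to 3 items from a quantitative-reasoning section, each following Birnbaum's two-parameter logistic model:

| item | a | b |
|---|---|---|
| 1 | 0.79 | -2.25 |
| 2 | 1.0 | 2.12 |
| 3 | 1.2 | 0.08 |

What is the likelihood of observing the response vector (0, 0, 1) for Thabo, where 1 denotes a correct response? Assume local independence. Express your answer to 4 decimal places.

0.0088

P(θ) = 1 / (1 + exp(−a(θ − b)))
P_1 = 1/(1+e^{-3.7525}) = 0.9771
P_2 = 1/(1+e^{-0.3800}) = 0.5939
P_3 = 1/(1+e^{-2.9040}) = 0.9480
L = (1−P_1) × (1−P_2) × P_3 = 0.0229 × 0.4061 × 0.9480 = 0.00883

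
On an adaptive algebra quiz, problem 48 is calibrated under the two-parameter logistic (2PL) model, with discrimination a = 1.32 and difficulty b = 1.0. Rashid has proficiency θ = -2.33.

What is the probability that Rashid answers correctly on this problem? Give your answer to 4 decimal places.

P(θ) = 1 / (1 + exp(−a(θ − b)))
Exponent: 1.32 × (-2.33 − 1.0) = -4.3956
1/(1 + e^{4.3956}) = 0.0122

0.0122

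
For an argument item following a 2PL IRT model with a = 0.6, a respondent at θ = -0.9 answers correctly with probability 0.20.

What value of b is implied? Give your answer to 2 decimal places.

1.41

P(θ) = 1 / (1 + exp(−a(θ − b)))
logit(0.20) = ln(0.20/0.80) = -1.3863
b = θ − logit/(a) = -0.9 − (-1.3863)/0.6000 = 1.4105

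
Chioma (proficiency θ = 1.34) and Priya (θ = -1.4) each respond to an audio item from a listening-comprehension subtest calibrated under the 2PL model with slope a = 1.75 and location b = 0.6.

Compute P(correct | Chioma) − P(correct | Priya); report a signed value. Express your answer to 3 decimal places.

P(θ) = 1 / (1 + exp(−a(θ − b)))
P(Chioma) = 0.7850  [exponent 1.2950]
P(Priya) = 0.0293  [exponent -3.5000]
Difference = 0.7850 − 0.0293 = 0.7557

0.756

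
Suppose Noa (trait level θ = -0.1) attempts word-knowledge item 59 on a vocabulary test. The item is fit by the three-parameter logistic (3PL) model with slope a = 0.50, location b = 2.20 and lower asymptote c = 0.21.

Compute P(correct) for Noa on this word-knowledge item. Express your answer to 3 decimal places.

P(θ) = c + (1 − c) · 1 / (1 + exp(−a(θ − b)))
Exponent: 0.50 × (-0.1 − 2.20) = -1.1500
1/(1 + e^{1.1500}) = 0.2405
P = 0.21 + 0.79 × 0.2405 = 0.4000

0.400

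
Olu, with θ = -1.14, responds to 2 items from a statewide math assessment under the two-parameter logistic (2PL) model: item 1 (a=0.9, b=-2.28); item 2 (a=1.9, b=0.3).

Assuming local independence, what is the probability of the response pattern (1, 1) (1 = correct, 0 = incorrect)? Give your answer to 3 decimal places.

P(θ) = 1 / (1 + exp(−a(θ − b)))
P_1 = 1/(1+e^{-1.0260}) = 0.7361
P_2 = 1/(1+e^{2.7360}) = 0.0609
L = P_1 × P_2 = 0.7361 × 0.0609 = 0.04482

0.045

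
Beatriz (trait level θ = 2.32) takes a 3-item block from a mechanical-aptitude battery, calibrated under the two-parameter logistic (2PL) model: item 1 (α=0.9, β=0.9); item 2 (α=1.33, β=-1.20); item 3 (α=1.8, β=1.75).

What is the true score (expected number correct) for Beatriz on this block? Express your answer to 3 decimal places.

P(θ) = 1 / (1 + exp(−α(θ − β)))
P_1 = 1/(1+e^{-1.2780}) = 0.7821
P_2 = 1/(1+e^{-4.6816}) = 0.9908
P_3 = 1/(1+e^{-1.0260}) = 0.7361
E[score] = 0.7821 + 0.9908 + 0.7361 = 2.5091

2.509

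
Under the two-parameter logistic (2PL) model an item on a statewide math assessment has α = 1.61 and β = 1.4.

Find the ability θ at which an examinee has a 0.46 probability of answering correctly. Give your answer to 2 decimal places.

P(θ) = 1 / (1 + exp(−α(θ − β)))
logit = ln(0.4600/0.5400) = -0.1603
θ = β + logit/(α) = 1.4 + (-0.1603)/1.6100 = 1.3004

1.30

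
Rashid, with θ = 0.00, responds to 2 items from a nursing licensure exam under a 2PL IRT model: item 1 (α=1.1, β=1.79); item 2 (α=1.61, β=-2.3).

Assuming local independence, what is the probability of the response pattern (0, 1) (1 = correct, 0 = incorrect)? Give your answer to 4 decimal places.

P(θ) = 1 / (1 + exp(−α(θ − β)))
P_1 = 1/(1+e^{1.9690}) = 0.1225
P_2 = 1/(1+e^{-3.7030}) = 0.9759
L = (1−P_1) × P_2 = 0.8775 × 0.9759 = 0.85639

0.8564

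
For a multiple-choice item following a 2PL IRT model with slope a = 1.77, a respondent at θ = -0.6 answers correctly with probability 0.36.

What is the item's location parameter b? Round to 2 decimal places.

P(θ) = 1 / (1 + exp(−a(θ − b)))
logit(0.36) = ln(0.36/0.64) = -0.5754
b = θ − logit/(a) = -0.6 − (-0.5754)/1.7700 = -0.2749

-0.27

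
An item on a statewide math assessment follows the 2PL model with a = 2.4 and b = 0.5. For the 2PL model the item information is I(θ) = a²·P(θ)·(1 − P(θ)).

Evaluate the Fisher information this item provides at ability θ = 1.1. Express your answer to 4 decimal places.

P = 1/(1+e^{-1.4400}) = 0.8085
P(1−P) = 0.8085 × 0.1915 = 0.1549
I = a² × P(1−P) = 2.4² × 0.1549 = 0.89197

0.8920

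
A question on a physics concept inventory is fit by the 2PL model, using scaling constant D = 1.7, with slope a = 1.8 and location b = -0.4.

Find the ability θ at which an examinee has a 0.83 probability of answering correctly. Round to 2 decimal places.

0.12

P(θ) = 1 / (1 + exp(−D·a(θ − b)))
logit = ln(0.8300/0.1700) = 1.5856
θ = b + logit/(1.7·a) = -0.4 + 1.5856/3.0600 = 0.1182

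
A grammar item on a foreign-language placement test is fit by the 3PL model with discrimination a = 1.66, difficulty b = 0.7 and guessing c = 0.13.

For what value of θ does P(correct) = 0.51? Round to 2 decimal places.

0.55

P(θ) = c + (1 − c) · 1 / (1 + exp(−a(θ − b)))
Remove guessing floor: (0.51 − 0.13)/(1 − 0.13) = 0.4368
logit = ln(0.4368/0.5632) = -0.2542
θ = b + logit/(a) = 0.7 + (-0.2542)/1.6600 = 0.5468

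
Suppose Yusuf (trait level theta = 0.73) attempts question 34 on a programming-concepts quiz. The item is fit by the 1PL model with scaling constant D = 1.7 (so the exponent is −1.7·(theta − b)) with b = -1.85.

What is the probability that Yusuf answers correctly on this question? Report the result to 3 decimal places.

P(theta) = 1 / (1 + exp(−D·(theta − b)))
Exponent: 1.7 × (0.73 − (-1.85)) = 4.3860
1/(1 + e^{-4.3860}) = 0.9877
P = 0.9877

0.988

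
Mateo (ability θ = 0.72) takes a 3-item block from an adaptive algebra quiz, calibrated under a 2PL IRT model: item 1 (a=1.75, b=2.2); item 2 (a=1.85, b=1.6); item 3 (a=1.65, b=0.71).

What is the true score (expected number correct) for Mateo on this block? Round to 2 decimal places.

0.74

P(θ) = 1 / (1 + exp(−a(θ − b)))
P_1 = 1/(1+e^{2.5900}) = 0.0698
P_2 = 1/(1+e^{1.6280}) = 0.1641
P_3 = 1/(1+e^{-0.0165}) = 0.5041
E[score] = 0.0698 + 0.1641 + 0.5041 = 0.7380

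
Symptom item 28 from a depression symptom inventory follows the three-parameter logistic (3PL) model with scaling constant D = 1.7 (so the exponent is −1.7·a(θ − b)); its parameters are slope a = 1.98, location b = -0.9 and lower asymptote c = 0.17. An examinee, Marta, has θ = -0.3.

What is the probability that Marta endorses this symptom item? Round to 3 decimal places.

0.903

P(θ) = c + (1 − c) · 1 / (1 + exp(−D·a(θ − b)))
Exponent: 1.7 × 1.98 × (-0.3 − (-0.9)) = 2.0196
1/(1 + e^{-2.0196}) = 0.8828
P = 0.17 + 0.83 × 0.8828 = 0.9028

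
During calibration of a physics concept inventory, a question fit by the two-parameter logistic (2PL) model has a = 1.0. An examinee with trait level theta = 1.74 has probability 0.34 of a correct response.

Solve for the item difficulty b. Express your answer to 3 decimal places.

P(theta) = 1 / (1 + exp(−a(theta − b)))
logit(0.34) = ln(0.34/0.66) = -0.6633
b = theta − logit/(a) = 1.74 − (-0.6633)/1.0000 = 2.4033

2.403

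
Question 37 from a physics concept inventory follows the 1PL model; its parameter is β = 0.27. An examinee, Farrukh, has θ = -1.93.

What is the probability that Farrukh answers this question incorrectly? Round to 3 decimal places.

P(θ) = 1 / (1 + exp(−(θ − β)))
Exponent: (-1.93 − 0.27) = -2.2000
1/(1 + e^{2.2000}) = 0.0998
P = 0.0998
P(incorrect) = 1 − 0.0998 = 0.9002

0.900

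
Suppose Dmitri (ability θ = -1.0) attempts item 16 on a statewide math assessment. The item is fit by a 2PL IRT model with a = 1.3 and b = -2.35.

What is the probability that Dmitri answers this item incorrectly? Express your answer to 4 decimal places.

P(θ) = 1 / (1 + exp(−a(θ − b)))
Exponent: 1.3 × (-1.0 − (-2.35)) = 1.7550
1/(1 + e^{-1.7550}) = 0.8526
P(incorrect) = 1 − 0.8526 = 0.1474

0.1474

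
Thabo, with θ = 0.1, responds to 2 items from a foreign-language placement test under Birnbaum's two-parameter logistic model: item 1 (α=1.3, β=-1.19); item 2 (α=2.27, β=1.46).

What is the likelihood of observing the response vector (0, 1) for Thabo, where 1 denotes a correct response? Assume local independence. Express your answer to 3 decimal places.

0.007

P(θ) = 1 / (1 + exp(−α(θ − β)))
P_1 = 1/(1+e^{-1.6770}) = 0.8425
P_2 = 1/(1+e^{3.0872}) = 0.0436
L = (1−P_1) × P_2 = 0.1575 × 0.0436 = 0.00687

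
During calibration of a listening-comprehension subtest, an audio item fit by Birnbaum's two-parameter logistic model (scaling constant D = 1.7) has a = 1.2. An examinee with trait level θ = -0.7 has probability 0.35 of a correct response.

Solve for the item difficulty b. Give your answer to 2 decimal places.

-0.40

P(θ) = 1 / (1 + exp(−D·a(θ − b)))
logit(0.35) = ln(0.35/0.65) = -0.6190
b = θ − logit/(1.7·a) = -0.7 − (-0.6190)/2.0400 = -0.3965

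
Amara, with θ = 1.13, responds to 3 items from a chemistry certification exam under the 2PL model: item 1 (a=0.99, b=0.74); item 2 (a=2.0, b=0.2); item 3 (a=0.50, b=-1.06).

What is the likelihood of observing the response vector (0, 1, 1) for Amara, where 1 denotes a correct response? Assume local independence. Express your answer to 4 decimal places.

P(θ) = 1 / (1 + exp(−a(θ − b)))
P_1 = 1/(1+e^{-0.3861}) = 0.5953
P_2 = 1/(1+e^{-1.8600}) = 0.8653
P_3 = 1/(1+e^{-1.0950}) = 0.7493
L = (1−P_1) × P_2 × P_3 = 0.4047 × 0.8653 × 0.7493 = 0.26237

0.2624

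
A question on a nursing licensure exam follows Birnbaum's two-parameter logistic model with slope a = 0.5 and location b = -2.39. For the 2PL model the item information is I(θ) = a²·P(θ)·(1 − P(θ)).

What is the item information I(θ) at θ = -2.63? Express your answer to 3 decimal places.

0.062

P = 1/(1+e^{0.1200}) = 0.4700
P(1−P) = 0.4700 × 0.5300 = 0.2491
I = a² × P(1−P) = 0.5² × 0.2491 = 0.06228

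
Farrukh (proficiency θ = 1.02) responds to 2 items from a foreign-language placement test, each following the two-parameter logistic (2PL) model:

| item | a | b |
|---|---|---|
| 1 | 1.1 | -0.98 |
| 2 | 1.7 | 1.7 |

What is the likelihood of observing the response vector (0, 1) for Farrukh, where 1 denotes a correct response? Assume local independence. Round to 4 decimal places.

0.0239

P(θ) = 1 / (1 + exp(−a(θ − b)))
P_1 = 1/(1+e^{-2.2000}) = 0.9002
P_2 = 1/(1+e^{1.1560}) = 0.2394
L = (1−P_1) × P_2 = 0.0998 × 0.2394 = 0.02388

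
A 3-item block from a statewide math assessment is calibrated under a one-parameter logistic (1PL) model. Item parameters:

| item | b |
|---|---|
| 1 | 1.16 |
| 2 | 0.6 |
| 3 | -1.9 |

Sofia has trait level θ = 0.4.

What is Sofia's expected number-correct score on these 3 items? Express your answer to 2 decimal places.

1.68

P(θ) = 1 / (1 + exp(−(θ − b)))
P_1 = 1/(1+e^{0.7600}) = 0.3186
P_2 = 1/(1+e^{0.2000}) = 0.4502
P_3 = 1/(1+e^{-2.3000}) = 0.9089
E[score] = 0.3186 + 0.4502 + 0.9089 = 1.6777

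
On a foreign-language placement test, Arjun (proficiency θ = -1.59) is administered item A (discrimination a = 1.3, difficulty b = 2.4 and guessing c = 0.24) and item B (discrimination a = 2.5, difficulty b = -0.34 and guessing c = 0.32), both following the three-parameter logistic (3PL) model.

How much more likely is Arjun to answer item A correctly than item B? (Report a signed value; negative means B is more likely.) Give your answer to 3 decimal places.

-0.104

P(θ) = c + (1 − c) · 1 / (1 + exp(−a(θ − b)))
P_A = 0.2442
P_B = 0.3486
P_A − P_B = -0.1044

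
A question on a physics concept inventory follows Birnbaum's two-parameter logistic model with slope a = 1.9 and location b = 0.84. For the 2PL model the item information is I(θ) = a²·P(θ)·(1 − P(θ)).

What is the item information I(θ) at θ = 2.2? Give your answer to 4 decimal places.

0.2356

P = 1/(1+e^{-2.5840}) = 0.9298
P(1−P) = 0.9298 × 0.0702 = 0.0653
I = a² × P(1−P) = 1.9² × 0.0653 = 0.23556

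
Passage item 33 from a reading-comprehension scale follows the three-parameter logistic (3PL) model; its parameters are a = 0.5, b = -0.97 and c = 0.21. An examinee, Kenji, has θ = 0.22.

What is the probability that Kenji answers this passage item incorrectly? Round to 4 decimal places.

P(θ) = c + (1 − c) · 1 / (1 + exp(−a(θ − b)))
Exponent: 0.5 × (0.22 − (-0.97)) = 0.5950
1/(1 + e^{-0.5950}) = 0.6445
P = 0.21 + 0.79 × 0.6445 = 0.7192
P(incorrect) = 1 − 0.7192 = 0.2808

0.2808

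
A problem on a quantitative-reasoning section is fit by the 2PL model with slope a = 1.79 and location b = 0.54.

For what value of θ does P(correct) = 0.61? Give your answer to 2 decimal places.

0.79

P(θ) = 1 / (1 + exp(−a(θ − b)))
logit = ln(0.6100/0.3900) = 0.4473
θ = b + logit/(a) = 0.54 + 0.4473/1.7900 = 0.7899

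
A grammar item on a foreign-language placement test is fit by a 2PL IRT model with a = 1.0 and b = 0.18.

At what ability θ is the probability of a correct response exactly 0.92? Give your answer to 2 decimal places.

P(θ) = 1 / (1 + exp(−a(θ − b)))
logit = ln(0.9200/0.0800) = 2.4423
θ = b + logit/(a) = 0.18 + 2.4423/1.0000 = 2.6223

2.62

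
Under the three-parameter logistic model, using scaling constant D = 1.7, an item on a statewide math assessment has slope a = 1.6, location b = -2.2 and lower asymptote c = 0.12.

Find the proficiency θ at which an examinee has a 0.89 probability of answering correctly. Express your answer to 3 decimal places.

P(θ) = c + (1 − c) · 1 / (1 + exp(−D·a(θ − b)))
Remove guessing floor: (0.89 − 0.12)/(1 − 0.12) = 0.8750
logit = ln(0.8750/0.1250) = 1.9459
θ = b + logit/(1.7·a) = -2.2 + 1.9459/2.7200 = -1.4846

-1.485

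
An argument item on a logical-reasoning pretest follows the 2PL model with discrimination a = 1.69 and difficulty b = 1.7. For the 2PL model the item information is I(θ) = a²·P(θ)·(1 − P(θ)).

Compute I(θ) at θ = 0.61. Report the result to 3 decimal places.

P = 1/(1+e^{1.8421}) = 0.1368
P(1−P) = 0.1368 × 0.8632 = 0.1181
I = a² × P(1−P) = 1.69² × 0.1181 = 0.33727

0.337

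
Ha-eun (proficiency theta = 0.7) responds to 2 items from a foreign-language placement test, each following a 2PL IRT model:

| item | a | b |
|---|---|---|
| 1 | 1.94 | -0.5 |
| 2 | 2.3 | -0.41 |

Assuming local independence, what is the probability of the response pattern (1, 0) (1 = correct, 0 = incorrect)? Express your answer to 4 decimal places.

0.0658

P(theta) = 1 / (1 + exp(−a(theta − b)))
P_1 = 1/(1+e^{-2.3280}) = 0.9112
P_2 = 1/(1+e^{-2.5530}) = 0.9278
L = P_1 × (1−P_2) = 0.9112 × 0.0722 = 0.06581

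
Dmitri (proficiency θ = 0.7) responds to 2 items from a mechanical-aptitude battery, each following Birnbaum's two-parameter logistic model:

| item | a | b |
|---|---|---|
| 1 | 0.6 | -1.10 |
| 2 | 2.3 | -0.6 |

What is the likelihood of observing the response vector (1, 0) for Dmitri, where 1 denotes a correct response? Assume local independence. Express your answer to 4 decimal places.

0.0357

P(θ) = 1 / (1 + exp(−a(θ − b)))
P_1 = 1/(1+e^{-1.0800}) = 0.7465
P_2 = 1/(1+e^{-2.9900}) = 0.9521
L = P_1 × (1−P_2) = 0.7465 × 0.0479 = 0.03574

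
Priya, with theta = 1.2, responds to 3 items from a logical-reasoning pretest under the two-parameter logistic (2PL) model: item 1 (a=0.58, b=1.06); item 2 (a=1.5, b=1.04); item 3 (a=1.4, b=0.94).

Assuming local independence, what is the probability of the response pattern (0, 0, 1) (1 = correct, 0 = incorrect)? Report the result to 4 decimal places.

P(theta) = 1 / (1 + exp(−a(theta − b)))
P_1 = 1/(1+e^{-0.0812}) = 0.5203
P_2 = 1/(1+e^{-0.2400}) = 0.5597
P_3 = 1/(1+e^{-0.3640}) = 0.5900
L = (1−P_1) × (1−P_2) × P_3 = 0.4797 × 0.4403 × 0.5900 = 0.12462

0.1246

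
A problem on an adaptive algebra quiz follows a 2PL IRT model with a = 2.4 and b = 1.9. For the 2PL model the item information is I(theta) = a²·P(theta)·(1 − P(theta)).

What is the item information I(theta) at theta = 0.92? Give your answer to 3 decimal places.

0.457

P = 1/(1+e^{2.3520}) = 0.0869
P(1−P) = 0.0869 × 0.9131 = 0.0794
I = a² × P(1−P) = 2.4² × 0.0794 = 0.45708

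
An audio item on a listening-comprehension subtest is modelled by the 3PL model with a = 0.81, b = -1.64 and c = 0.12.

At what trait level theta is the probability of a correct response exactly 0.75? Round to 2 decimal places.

P(theta) = c + (1 − c) · 1 / (1 + exp(−a(theta − b)))
Remove guessing floor: (0.75 − 0.12)/(1 − 0.12) = 0.7159
logit = ln(0.7159/0.2841) = 0.9243
theta = b + logit/(a) = -1.64 + 0.9243/0.8100 = -0.4989

-0.50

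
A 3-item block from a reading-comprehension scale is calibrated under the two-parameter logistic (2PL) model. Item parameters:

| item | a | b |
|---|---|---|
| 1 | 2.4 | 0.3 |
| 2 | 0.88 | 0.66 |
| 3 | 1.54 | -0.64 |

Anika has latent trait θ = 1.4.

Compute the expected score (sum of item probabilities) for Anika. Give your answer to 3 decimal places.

2.549

P(θ) = 1 / (1 + exp(−a(θ − b)))
P_1 = 1/(1+e^{-2.6400}) = 0.9334
P_2 = 1/(1+e^{-0.6512}) = 0.6573
P_3 = 1/(1+e^{-3.1416}) = 0.9586
E[score] = 0.9334 + 0.6573 + 0.9586 = 2.5492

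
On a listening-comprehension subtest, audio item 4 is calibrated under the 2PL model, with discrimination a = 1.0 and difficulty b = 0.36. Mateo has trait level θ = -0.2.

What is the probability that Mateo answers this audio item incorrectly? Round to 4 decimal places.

P(θ) = 1 / (1 + exp(−a(θ − b)))
Exponent: 1.0 × (-0.2 − 0.36) = -0.5600
1/(1 + e^{0.5600}) = 0.3635
P(incorrect) = 1 − 0.3635 = 0.6365

0.6365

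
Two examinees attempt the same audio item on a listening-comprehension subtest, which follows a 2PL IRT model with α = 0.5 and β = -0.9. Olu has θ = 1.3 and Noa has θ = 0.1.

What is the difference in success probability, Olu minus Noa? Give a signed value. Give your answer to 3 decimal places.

P(θ) = 1 / (1 + exp(−α(θ − β)))
P(Olu) = 0.7503  [exponent 1.1000]
P(Noa) = 0.6225  [exponent 0.5000]
Difference = 0.7503 − 0.6225 = 0.1278

0.128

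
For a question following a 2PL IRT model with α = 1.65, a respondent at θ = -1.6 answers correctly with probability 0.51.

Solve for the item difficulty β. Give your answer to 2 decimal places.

-1.62

P(θ) = 1 / (1 + exp(−α(θ − β)))
logit(0.51) = ln(0.51/0.49) = 0.0400
β = θ − logit/(α) = -1.6 − 0.0400/1.6500 = -1.6242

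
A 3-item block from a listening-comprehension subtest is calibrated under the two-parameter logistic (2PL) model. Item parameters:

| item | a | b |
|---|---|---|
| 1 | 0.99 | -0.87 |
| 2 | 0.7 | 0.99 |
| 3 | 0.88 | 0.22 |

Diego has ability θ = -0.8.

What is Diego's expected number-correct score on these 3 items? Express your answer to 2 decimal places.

P(θ) = 1 / (1 + exp(−a(θ − b)))
P_1 = 1/(1+e^{-0.0693}) = 0.5173
P_2 = 1/(1+e^{1.2530}) = 0.2222
P_3 = 1/(1+e^{0.8976}) = 0.2895
E[score] = 0.5173 + 0.2222 + 0.2895 = 1.0290

1.03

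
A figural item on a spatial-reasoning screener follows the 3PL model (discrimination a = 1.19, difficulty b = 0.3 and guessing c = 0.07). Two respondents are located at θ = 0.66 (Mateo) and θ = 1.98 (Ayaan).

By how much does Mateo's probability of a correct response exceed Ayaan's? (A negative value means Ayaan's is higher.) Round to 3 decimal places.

P(θ) = c + (1 − c) · 1 / (1 + exp(−a(θ − b)))
P(Mateo) = 0.6331  [exponent 0.4284]
P(Ayaan) = 0.8891  [exponent 1.9992]
Difference = 0.6331 − 0.8891 = -0.2560

-0.256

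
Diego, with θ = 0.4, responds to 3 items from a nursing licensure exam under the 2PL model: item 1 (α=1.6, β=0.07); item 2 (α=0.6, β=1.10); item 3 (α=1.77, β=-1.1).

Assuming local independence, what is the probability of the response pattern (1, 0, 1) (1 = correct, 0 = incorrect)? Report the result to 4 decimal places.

0.3547

P(θ) = 1 / (1 + exp(−α(θ − β)))
P_1 = 1/(1+e^{-0.5280}) = 0.6290
P_2 = 1/(1+e^{0.4200}) = 0.3965
P_3 = 1/(1+e^{-2.6550}) = 0.9343
L = P_1 × (1−P_2) × P_3 = 0.6290 × 0.6035 × 0.9343 = 0.35467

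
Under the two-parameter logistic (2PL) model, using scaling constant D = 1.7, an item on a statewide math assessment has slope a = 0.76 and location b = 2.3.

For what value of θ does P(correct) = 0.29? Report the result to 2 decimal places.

P(θ) = 1 / (1 + exp(−D·a(θ − b)))
logit = ln(0.2900/0.7100) = -0.8954
θ = b + logit/(1.7·a) = 2.3 + (-0.8954)/1.2920 = 1.6070

1.61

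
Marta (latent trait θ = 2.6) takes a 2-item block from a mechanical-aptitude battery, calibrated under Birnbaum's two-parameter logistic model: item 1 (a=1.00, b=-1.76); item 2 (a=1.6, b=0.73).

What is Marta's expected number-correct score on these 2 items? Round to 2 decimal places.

1.94

P(θ) = 1 / (1 + exp(−a(θ − b)))
P_1 = 1/(1+e^{-4.3600}) = 0.9874
P_2 = 1/(1+e^{-2.9920}) = 0.9522
E[score] = 0.9874 + 0.9522 = 1.9396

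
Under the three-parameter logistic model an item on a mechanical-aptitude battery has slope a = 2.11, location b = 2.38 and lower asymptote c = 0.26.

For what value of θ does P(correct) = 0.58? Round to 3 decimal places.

P(θ) = c + (1 − c) · 1 / (1 + exp(−a(θ − b)))
Remove guessing floor: (0.58 − 0.26)/(1 − 0.26) = 0.4324
logit = ln(0.4324/0.5676) = -0.2719
θ = b + logit/(a) = 2.38 + (-0.2719)/2.1100 = 2.2511

2.251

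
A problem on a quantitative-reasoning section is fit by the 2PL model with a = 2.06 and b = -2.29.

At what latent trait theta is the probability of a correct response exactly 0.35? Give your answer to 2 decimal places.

P(theta) = 1 / (1 + exp(−a(theta − b)))
logit = ln(0.3500/0.6500) = -0.6190
theta = b + logit/(a) = -2.29 + (-0.6190)/2.0600 = -2.5905

-2.59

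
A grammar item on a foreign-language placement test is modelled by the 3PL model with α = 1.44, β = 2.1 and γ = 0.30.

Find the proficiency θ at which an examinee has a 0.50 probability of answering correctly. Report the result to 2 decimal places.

P(θ) = γ + (1 − γ) · 1 / (1 + exp(−α(θ − β)))
Remove guessing floor: (0.50 − 0.30)/(1 − 0.30) = 0.2857
logit = ln(0.2857/0.7143) = -0.9163
θ = β + logit/(α) = 2.1 + (-0.9163)/1.4400 = 1.4637

1.46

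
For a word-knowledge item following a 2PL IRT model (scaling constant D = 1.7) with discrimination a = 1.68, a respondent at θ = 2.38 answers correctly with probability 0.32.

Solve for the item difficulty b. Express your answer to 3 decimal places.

2.644

P(θ) = 1 / (1 + exp(−D·a(θ − b)))
logit(0.32) = ln(0.32/0.68) = -0.7538
b = θ − logit/(1.7·a) = 2.38 − (-0.7538)/2.8560 = 2.6439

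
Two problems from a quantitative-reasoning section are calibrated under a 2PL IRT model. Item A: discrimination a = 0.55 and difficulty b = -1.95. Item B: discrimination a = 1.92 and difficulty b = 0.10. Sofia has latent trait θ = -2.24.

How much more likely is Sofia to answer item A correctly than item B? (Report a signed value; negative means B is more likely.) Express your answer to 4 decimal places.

0.4491

P(θ) = 1 / (1 + exp(−a(θ − b)))
P_A = 0.4602
P_B = 0.0111
P_A − P_B = 0.4491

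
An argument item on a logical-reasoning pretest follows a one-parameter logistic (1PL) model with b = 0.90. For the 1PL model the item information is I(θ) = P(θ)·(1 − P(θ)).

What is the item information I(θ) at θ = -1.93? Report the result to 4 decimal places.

P = 1/(1+e^{2.8300}) = 0.0557
P(1−P) = 0.0557 × 0.9443 = 0.0526
I = P(1−P) = 0.05262

0.0526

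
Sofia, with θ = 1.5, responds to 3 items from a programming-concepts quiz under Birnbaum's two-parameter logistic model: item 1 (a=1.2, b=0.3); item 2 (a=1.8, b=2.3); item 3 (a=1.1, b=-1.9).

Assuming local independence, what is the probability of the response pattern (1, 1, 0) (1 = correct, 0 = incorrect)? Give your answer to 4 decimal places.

P(θ) = 1 / (1 + exp(−a(θ − b)))
P_1 = 1/(1+e^{-1.4400}) = 0.8085
P_2 = 1/(1+e^{1.4400}) = 0.1915
P_3 = 1/(1+e^{-3.7400}) = 0.9768
L = P_1 × P_2 × (1−P_3) = 0.8085 × 0.1915 × 0.0232 = 0.00359

0.0036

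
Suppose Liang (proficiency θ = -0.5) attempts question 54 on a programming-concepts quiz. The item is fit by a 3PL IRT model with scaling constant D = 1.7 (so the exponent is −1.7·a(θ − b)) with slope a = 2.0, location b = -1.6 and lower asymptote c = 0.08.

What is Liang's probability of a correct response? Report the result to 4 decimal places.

P(θ) = c + (1 − c) · 1 / (1 + exp(−D·a(θ − b)))
Exponent: 1.7 × 2.0 × (-0.5 − (-1.6)) = 3.7400
1/(1 + e^{-3.7400}) = 0.9768
P = 0.08 + 0.92 × 0.9768 = 0.9787

0.9787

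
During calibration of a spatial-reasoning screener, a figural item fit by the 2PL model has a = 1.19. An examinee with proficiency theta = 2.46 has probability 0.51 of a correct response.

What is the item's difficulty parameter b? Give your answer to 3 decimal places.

2.426

P(theta) = 1 / (1 + exp(−a(theta − b)))
logit(0.51) = ln(0.51/0.49) = 0.0400
b = theta − logit/(a) = 2.46 − 0.0400/1.1900 = 2.4264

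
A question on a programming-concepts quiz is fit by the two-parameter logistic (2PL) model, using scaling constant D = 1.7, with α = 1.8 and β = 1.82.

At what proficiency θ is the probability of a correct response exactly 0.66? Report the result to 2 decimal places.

2.04

P(θ) = 1 / (1 + exp(−D·α(θ − β)))
logit = ln(0.6600/0.3400) = 0.6633
θ = β + logit/(1.7·α) = 1.82 + 0.6633/3.0600 = 2.0368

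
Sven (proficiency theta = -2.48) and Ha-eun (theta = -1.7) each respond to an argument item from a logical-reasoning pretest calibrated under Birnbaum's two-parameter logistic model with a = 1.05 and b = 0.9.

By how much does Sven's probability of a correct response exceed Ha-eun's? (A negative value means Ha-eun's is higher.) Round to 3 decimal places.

-0.033

P(theta) = 1 / (1 + exp(−a(theta − b)))
P(Sven) = 0.0279  [exponent -3.5490]
P(Ha-eun) = 0.0612  [exponent -2.7300]
Difference = 0.0279 − 0.0612 = -0.0333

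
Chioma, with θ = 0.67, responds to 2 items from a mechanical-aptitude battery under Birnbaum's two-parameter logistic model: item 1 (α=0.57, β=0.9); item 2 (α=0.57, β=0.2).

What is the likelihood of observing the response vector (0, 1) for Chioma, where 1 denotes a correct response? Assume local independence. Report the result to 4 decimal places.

P(θ) = 1 / (1 + exp(−α(θ − β)))
P_1 = 1/(1+e^{0.1311}) = 0.4673
P_2 = 1/(1+e^{-0.2679}) = 0.5666
L = (1−P_1) × P_2 = 0.5327 × 0.5666 = 0.30183

0.3018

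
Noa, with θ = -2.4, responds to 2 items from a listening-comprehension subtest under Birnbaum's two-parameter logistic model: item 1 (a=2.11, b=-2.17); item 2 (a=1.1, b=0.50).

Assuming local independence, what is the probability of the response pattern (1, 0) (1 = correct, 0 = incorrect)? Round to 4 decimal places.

P(θ) = 1 / (1 + exp(−a(θ − b)))
P_1 = 1/(1+e^{0.4853}) = 0.3810
P_2 = 1/(1+e^{3.1900}) = 0.0395
L = P_1 × (1−P_2) = 0.3810 × 0.9605 = 0.36594

0.3659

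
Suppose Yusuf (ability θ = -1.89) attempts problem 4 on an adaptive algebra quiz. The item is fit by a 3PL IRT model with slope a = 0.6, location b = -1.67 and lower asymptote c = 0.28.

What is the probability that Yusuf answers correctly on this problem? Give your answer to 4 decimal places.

P(θ) = c + (1 − c) · 1 / (1 + exp(−a(θ − b)))
Exponent: 0.6 × (-1.89 − (-1.67)) = -0.1320
1/(1 + e^{0.1320}) = 0.4670
P = 0.28 + 0.72 × 0.4670 = 0.6163

0.6163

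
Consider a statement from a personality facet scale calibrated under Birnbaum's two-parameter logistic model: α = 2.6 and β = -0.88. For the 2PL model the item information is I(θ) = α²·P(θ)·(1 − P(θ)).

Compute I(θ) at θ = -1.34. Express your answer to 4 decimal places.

P = 1/(1+e^{1.1960}) = 0.2322
P(1−P) = 0.2322 × 0.7678 = 0.1783
I = α² × P(1−P) = 2.6² × 0.1783 = 1.20515

1.2051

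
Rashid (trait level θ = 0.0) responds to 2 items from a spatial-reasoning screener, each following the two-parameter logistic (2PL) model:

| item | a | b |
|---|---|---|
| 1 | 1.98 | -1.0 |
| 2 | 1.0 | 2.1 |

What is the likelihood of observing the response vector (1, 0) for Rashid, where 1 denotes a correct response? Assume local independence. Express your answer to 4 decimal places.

P(θ) = 1 / (1 + exp(−a(θ − b)))
P_1 = 1/(1+e^{-1.9800}) = 0.8787
P_2 = 1/(1+e^{2.1000}) = 0.1091
L = P_1 × (1−P_2) = 0.8787 × 0.8909 = 0.78282

0.7828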